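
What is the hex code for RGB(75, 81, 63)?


R = 75 → 4B (hex)
G = 81 → 51 (hex)
B = 63 → 3F (hex)
Hex = #4B513F


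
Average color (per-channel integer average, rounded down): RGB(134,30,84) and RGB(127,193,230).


Midpoint: each channel = ⌊(C₁+C₂)/2⌋
R: ⌊(134+127)/2⌋ = 130
G: ⌊(30+193)/2⌋ = 111
B: ⌊(84+230)/2⌋ = 157
= RGB(130, 111, 157)


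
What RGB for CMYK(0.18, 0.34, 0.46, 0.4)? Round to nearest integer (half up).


R = 255 × (1-C) × (1-K) = 255 × 0.82 × 0.60 = 125.46 → 125
G = 255 × (1-M) × (1-K) = 255 × 0.66 × 0.60 = 100.98 → 101
B = 255 × (1-Y) × (1-K) = 255 × 0.54 × 0.60 = 82.62 → 83
= RGB(125, 101, 83)


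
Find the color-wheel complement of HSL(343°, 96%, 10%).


Complement = opposite side of color wheel = hue + 180°
H' = (343 + 180) mod 360 = 163°
S and L unchanged.
= HSL(163°, 96%, 10%)


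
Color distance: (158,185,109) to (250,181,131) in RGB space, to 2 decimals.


d = √[(R₁-R₂)² + (G₁-G₂)² + (B₁-B₂)²]
d = √[(158-250)² + (185-181)² + (109-131)²]
d = √[8464 + 16 + 484]
d = √8964
d ≈ 94.68


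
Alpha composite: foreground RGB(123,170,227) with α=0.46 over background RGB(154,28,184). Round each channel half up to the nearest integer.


C = α×F + (1-α)×B, with 1-α = 0.54
R: 0.46×123 + 0.54×154 = 56.58 + 83.16 = 139.74 → 140
G: 0.46×170 + 0.54×28 = 78.20 + 15.12 = 93.32 → 93
B: 0.46×227 + 0.54×184 = 104.42 + 99.36 = 203.78 → 204
= RGB(140, 93, 204)


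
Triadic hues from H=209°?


Triadic: equally spaced at 120° intervals
H1 = 209°
H2 = (209 + 120) mod 360 = 329°
H3 = (209 + 240) mod 360 = 89°
Triadic = 209°, 329°, 89°


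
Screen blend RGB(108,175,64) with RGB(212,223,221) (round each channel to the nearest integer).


Screen: C = 255 - (255-A)×(255-B)/255, rounded to nearest integer
R: 255 - (255-108)×(255-212)/255 = 255 - 6321/255 ≈ 255 - 24.788 = 230.212 → 230
G: 255 - (255-175)×(255-223)/255 = 255 - 2560/255 ≈ 255 - 10.039 = 244.961 → 245
B: 255 - (255-64)×(255-221)/255 = 255 - 6494/255 ≈ 255 - 25.467 = 229.533 → 230
= RGB(230, 245, 230)


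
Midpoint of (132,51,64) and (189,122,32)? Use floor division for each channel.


Midpoint: each channel = ⌊(C₁+C₂)/2⌋
R: ⌊(132+189)/2⌋ = 160
G: ⌊(51+122)/2⌋ = 86
B: ⌊(64+32)/2⌋ = 48
= RGB(160, 86, 48)


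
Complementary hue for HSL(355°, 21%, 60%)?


Complement = opposite side of color wheel = hue + 180°
H' = (355 + 180) mod 360 = 175°
S and L unchanged.
= HSL(175°, 21%, 60%)


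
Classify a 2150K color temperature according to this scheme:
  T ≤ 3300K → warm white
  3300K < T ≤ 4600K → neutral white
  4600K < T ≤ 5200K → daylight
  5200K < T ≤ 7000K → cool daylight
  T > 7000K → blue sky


Temperature: 2150K
2150K ≤ 3300K → warm white
Classification: warm white


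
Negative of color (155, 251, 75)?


Invert: (255-R, 255-G, 255-B)
R: 255-155 = 100
G: 255-251 = 4
B: 255-75 = 180
= RGB(100, 4, 180)


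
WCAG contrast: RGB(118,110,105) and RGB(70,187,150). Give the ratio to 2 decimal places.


Linearize each sRGB channel c=v/255: c/12.92 if c ≤ 0.04045 else ((c+0.055)/1.055)^2.4
L = 0.2126×R_lin + 0.7152×G_lin + 0.0722×B_lin
Color 1 (118,110,105):
  R=118: 118/255≈0.4627 > 0.04045 → ((0.4627+0.055)/1.055)^2.4 ≈ 0.18116
  G=110: 110/255≈0.4314 > 0.04045 → ((0.4314+0.055)/1.055)^2.4 ≈ 0.15593
  B=105: 105/255≈0.4118 > 0.04045 → ((0.4118+0.055)/1.055)^2.4 ≈ 0.14126
  L1 = 0.2126×0.18116 + 0.7152×0.15593 + 0.0722×0.14126 ≈ 0.16023
Color 2 (70,187,150):
  R=70: 70/255≈0.2745 > 0.04045 → ((0.2745+0.055)/1.055)^2.4 ≈ 0.06125
  G=187: 187/255≈0.7333 > 0.04045 → ((0.7333+0.055)/1.055)^2.4 ≈ 0.49693
  B=150: 150/255≈0.5882 > 0.04045 → ((0.5882+0.055)/1.055)^2.4 ≈ 0.30499
  L2 = 0.2126×0.06125 + 0.7152×0.49693 + 0.0722×0.30499 ≈ 0.39045
Lighter = 0.39045, Darker = 0.16023
Ratio = (L_lighter + 0.05) / (L_darker + 0.05)
Ratio = (0.39045 + 0.05) / (0.16023 + 0.05) = 0.44045 / 0.21023 ≈ 2.0950
Ratio ≈ 2.10:1


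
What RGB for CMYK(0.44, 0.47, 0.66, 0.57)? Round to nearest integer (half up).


R = 255 × (1-C) × (1-K) = 255 × 0.56 × 0.43 = 61.404 → 61
G = 255 × (1-M) × (1-K) = 255 × 0.53 × 0.43 = 58.1145 → 58
B = 255 × (1-Y) × (1-K) = 255 × 0.34 × 0.43 = 37.281 → 37
= RGB(61, 58, 37)


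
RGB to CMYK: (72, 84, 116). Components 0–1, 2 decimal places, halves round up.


R'=72/255≈0.2824, G'=84/255≈0.3294, B'=116/255≈0.4549
K = 1 - max(R',G',B') = 1 - 116/255 = 139/255 = 0.54509… → 0.55
(1-R'-K)/(1-K) simplifies to (max-R)/max with max = 116:
C = (116-72)/116 = 44/116 = 0.37931… → 0.38
M = (116-84)/116 = 32/116 = 0.27586… → 0.28
Y = (116-116)/116 = 0/116 = 0 → 0.00
= CMYK(0.38, 0.28, 0.00, 0.55)


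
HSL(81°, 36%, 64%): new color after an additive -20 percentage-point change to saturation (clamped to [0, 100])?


Original S = 36%
Adjustment = -20 percentage points
New S = 36 + (-20) = 16
Clamp to [0, 100] → 16
= HSL(81°, 16%, 64%)


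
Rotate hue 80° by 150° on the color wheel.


New hue = (H + rotation) mod 360
New hue = (80 + 150) mod 360
= 230 mod 360
= 230°


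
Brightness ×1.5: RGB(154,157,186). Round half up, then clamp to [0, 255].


Multiply each channel by 1.5, round half up, clamp to [0, 255]
R: 154×1.5 = 231
G: 157×1.5 = 235.5 → round → 236
B: 186×1.5 = 279 → clamp → 255
= RGB(231, 236, 255)


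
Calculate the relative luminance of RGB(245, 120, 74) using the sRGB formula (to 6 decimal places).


Linearize each channel (sRGB transfer function): c = v/255; c_lin = c/12.92 if c ≤ 0.04045, else ((c+0.055)/1.055)^2.4
  R: 245/255 ≈ 0.960784 > 0.04045 → ((0.960784+0.055)/1.055)^2.4 ≈ 0.913099
  G: 120/255 ≈ 0.470588 > 0.04045 → ((0.470588+0.055)/1.055)^2.4 ≈ 0.187821
  B: 74/255 ≈ 0.290196 > 0.04045 → ((0.290196+0.055)/1.055)^2.4 ≈ 0.068478
R_lin = 0.913099, G_lin = 0.187821, B_lin = 0.068478
L = 0.2126×R + 0.7152×G + 0.0722×B
L = 0.2126×0.913099 + 0.7152×0.187821 + 0.0722×0.068478
L ≈ 0.333398


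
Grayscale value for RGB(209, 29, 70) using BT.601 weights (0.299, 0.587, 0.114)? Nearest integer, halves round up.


Gray = 0.299×R + 0.587×G + 0.114×B
Gray = 0.299×209 + 0.587×29 + 0.114×70
Gray = 62.491 + 17.023 + 7.980
Gray = 87.494 → round half up → 87
Gray = 87


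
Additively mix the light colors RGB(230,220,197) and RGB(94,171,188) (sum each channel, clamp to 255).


Additive: each channel = min(255, C₁+C₂)
R: 230+94 = 324 → 255
G: 220+171 = 391 → 255
B: 197+188 = 385 → 255
= RGB(255, 255, 255)


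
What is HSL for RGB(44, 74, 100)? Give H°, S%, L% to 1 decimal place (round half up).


Normalize: R'=44/255≈0.1725, G'=74/255≈0.2902, B'=100/255≈0.3922
Max=100/255, Min=44/255, Δ=Max-Min=56/255
L = (Max+Min)/2 = (100+44)/510 = 144/510 = 0.28235… → L = 28.2%
L ≤ 0.5 → S = Δ/(Max+Min) = 56/(100+44) = 56/144 = 0.38888… → S = 38.9%
(the 1/255 factors cancel in S and H, so raw channel differences can be used)
Max is B' → H = 60 × ((R-G)/Δ + 4) = 60 × ((44-74)/56 + 4)
  -30/56 + 4 = -0.5357… + 4 = 3.4642…
  H = 60 × 3.4642… = 207.857…° → H = 207.9°
= HSL(207.9°, 38.9%, 28.2%)


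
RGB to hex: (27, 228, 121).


R = 27 → 1B (hex)
G = 228 → E4 (hex)
B = 121 → 79 (hex)
Hex = #1BE479


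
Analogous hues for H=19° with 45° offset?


Base hue: 19°
Left analog: (19 - 45) mod 360 = 334°
Right analog: (19 + 45) mod 360 = 64°
Analogous hues = 334° and 64°


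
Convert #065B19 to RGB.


06 → 6 (R)
5B → 91 (G)
19 → 25 (B)
= RGB(6, 91, 25)


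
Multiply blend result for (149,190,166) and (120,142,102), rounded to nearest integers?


Multiply: C = A×B/255, rounded to nearest integer
R: 149×120/255 = 17880/255 ≈ 70.118 → 70
G: 190×142/255 = 26980/255 ≈ 105.804 → 106
B: 166×102/255 = 16932/255 ≈ 66.400 → 66
= RGB(70, 106, 66)


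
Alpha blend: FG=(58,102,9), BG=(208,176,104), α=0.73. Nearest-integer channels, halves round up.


C = α×F + (1-α)×B, with 1-α = 0.27
R: 0.73×58 + 0.27×208 = 42.34 + 56.16 = 98.50 → 99
G: 0.73×102 + 0.27×176 = 74.46 + 47.52 = 121.98 → 122
B: 0.73×9 + 0.27×104 = 6.57 + 28.08 = 34.65 → 35
= RGB(99, 122, 35)


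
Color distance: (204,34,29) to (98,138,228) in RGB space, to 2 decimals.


d = √[(R₁-R₂)² + (G₁-G₂)² + (B₁-B₂)²]
d = √[(204-98)² + (34-138)² + (29-228)²]
d = √[11236 + 10816 + 39601]
d = √61653
d ≈ 248.30


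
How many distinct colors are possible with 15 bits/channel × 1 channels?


Total bits = 15 bits/channel × 1 channels = 15 bits
Distinct colors = 2^15
= 32,768 colors


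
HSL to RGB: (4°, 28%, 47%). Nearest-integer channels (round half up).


H=4°, S=0.28, L=0.47
C = (1-|2L-1|)×S = (1-|-0.06|)×0.28 = 0.2632
H' = H/60 = 4/60 ≈ 0.0667; X = C×(1-|H' mod 2 - 1|) ≈ 0.0175
m = L - C/2 = 0.47 - 0.1316 = 0.3384
Sector ⌊H'⌋ = 0 → (R',G',B') = (0.2632, ≈0.0175, 0.0)
RGB = ((R'+m)×255, (G'+m)×255, (B'+m)×255) = (153.408, 90.7664, 86.292)
Round half up → RGB(153, 91, 86)


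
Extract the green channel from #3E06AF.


Color: #3E06AF
R = 3E = 62
G = 06 = 6
B = AF = 175
Green = 6


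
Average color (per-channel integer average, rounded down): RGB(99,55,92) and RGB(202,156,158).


Midpoint: each channel = ⌊(C₁+C₂)/2⌋
R: ⌊(99+202)/2⌋ = 150
G: ⌊(55+156)/2⌋ = 105
B: ⌊(92+158)/2⌋ = 125
= RGB(150, 105, 125)


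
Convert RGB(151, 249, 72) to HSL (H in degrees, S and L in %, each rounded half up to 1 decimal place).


Normalize: R'=151/255≈0.5922, G'=249/255≈0.9765, B'=72/255≈0.2824
Max=249/255, Min=72/255, Δ=Max-Min=177/255
L = (Max+Min)/2 = (249+72)/510 = 321/510 = 0.62941… → L = 62.9%
L > 0.5 → S = Δ/(2-Max-Min) = 177/(510-249-72) = 177/189 = 0.93650… → S = 93.7%
(the 1/255 factors cancel in S and H, so raw channel differences can be used)
Max is G' → H = 60 × ((B-R)/Δ + 2) = 60 × ((72-151)/177 + 2)
  -79/177 + 2 = -0.4463… + 2 = 1.5536…
  H = 60 × 1.5536… = 93.220…° → H = 93.2°
= HSL(93.2°, 93.7%, 62.9%)


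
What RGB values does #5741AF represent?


57 → 87 (R)
41 → 65 (G)
AF → 175 (B)
= RGB(87, 65, 175)


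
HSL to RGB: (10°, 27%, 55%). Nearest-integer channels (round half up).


H=10°, S=0.27, L=0.55
C = (1-|2L-1|)×S = (1-|0.10|)×0.27 = 0.243
H' = H/60 = 10/60 ≈ 0.1667; X = C×(1-|H' mod 2 - 1|) = 0.0405
m = L - C/2 = 0.55 - 0.1215 = 0.4285
Sector ⌊H'⌋ = 0 → (R',G',B') = (0.243, 0.0405, 0.0)
RGB = ((R'+m)×255, (G'+m)×255, (B'+m)×255) = (171.2325, 119.595, 109.2675)
Round half up → RGB(171, 120, 109)


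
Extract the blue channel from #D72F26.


Color: #D72F26
R = D7 = 215
G = 2F = 47
B = 26 = 38
Blue = 38


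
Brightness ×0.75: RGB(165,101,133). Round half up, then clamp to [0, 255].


Multiply each channel by 0.75, round half up, clamp to [0, 255]
R: 165×0.75 = 123.75 → round → 124
G: 101×0.75 = 75.75 → round → 76
B: 133×0.75 = 99.75 → round → 100
= RGB(124, 76, 100)


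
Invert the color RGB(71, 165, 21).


Invert: (255-R, 255-G, 255-B)
R: 255-71 = 184
G: 255-165 = 90
B: 255-21 = 234
= RGB(184, 90, 234)


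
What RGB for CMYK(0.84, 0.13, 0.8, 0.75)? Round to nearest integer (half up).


R = 255 × (1-C) × (1-K) = 255 × 0.16 × 0.25 = 10.2 → 10
G = 255 × (1-M) × (1-K) = 255 × 0.87 × 0.25 = 55.4625 → 55
B = 255 × (1-Y) × (1-K) = 255 × 0.20 × 0.25 = 12.75 → 13
= RGB(10, 55, 13)


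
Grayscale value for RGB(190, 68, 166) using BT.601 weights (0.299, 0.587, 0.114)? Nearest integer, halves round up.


Gray = 0.299×R + 0.587×G + 0.114×B
Gray = 0.299×190 + 0.587×68 + 0.114×166
Gray = 56.810 + 39.916 + 18.924
Gray = 115.650 → round half up → 116
Gray = 116


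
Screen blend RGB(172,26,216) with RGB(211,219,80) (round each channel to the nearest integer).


Screen: C = 255 - (255-A)×(255-B)/255, rounded to nearest integer
R: 255 - (255-172)×(255-211)/255 = 255 - 3652/255 ≈ 255 - 14.322 = 240.678 → 241
G: 255 - (255-26)×(255-219)/255 = 255 - 8244/255 ≈ 255 - 32.329 = 222.671 → 223
B: 255 - (255-216)×(255-80)/255 = 255 - 6825/255 ≈ 255 - 26.765 = 228.235 → 228
= RGB(241, 223, 228)


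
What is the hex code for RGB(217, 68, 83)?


R = 217 → D9 (hex)
G = 68 → 44 (hex)
B = 83 → 53 (hex)
Hex = #D94453


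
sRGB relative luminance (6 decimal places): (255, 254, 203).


Linearize each channel (sRGB transfer function): c = v/255; c_lin = c/12.92 if c ≤ 0.04045, else ((c+0.055)/1.055)^2.4
  R: 255/255 ≈ 1.000000 > 0.04045 → ((1.000000+0.055)/1.055)^2.4 ≈ 1.000000
  G: 254/255 ≈ 0.996078 > 0.04045 → ((0.996078+0.055)/1.055)^2.4 ≈ 0.991102
  B: 203/255 ≈ 0.796078 > 0.04045 → ((0.796078+0.055)/1.055)^2.4 ≈ 0.597202
R_lin = 1.000000, G_lin = 0.991102, B_lin = 0.597202
L = 0.2126×R + 0.7152×G + 0.0722×B
L = 0.2126×1.000000 + 0.7152×0.991102 + 0.0722×0.597202
L ≈ 0.964554


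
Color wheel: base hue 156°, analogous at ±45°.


Base hue: 156°
Left analog: (156 - 45) mod 360 = 111°
Right analog: (156 + 45) mod 360 = 201°
Analogous hues = 111° and 201°


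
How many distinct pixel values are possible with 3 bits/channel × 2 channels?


Total bits = 3 bits/channel × 2 channels = 6 bits
Distinct pixel values = 2^6
= 64 pixel values


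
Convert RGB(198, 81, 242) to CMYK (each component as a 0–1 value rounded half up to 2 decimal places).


R'=198/255≈0.7765, G'=81/255≈0.3176, B'=242/255≈0.9490
K = 1 - max(R',G',B') = 1 - 242/255 = 13/255 = 0.05098… → 0.05
(1-R'-K)/(1-K) simplifies to (max-R)/max with max = 242:
C = (242-198)/242 = 44/242 = 0.18181… → 0.18
M = (242-81)/242 = 161/242 = 0.66528… → 0.67
Y = (242-242)/242 = 0/242 = 0 → 0.00
= CMYK(0.18, 0.67, 0.00, 0.05)


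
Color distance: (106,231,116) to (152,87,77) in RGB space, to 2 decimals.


d = √[(R₁-R₂)² + (G₁-G₂)² + (B₁-B₂)²]
d = √[(106-152)² + (231-87)² + (116-77)²]
d = √[2116 + 20736 + 1521]
d = √24373
d ≈ 156.12


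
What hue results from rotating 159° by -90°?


New hue = (H + rotation) mod 360
New hue = (159 -90) mod 360
= 69 mod 360
= 69°


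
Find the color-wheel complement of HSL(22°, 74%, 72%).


Complement = opposite side of color wheel = hue + 180°
H' = (22 + 180) mod 360 = 202°
S and L unchanged.
= HSL(202°, 74%, 72%)


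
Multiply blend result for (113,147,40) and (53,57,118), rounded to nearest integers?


Multiply: C = A×B/255, rounded to nearest integer
R: 113×53/255 = 5989/255 ≈ 23.486 → 23
G: 147×57/255 = 8379/255 ≈ 32.859 → 33
B: 40×118/255 = 4720/255 ≈ 18.510 → 19
= RGB(23, 33, 19)


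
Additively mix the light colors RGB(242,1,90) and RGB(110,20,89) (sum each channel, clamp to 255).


Additive: each channel = min(255, C₁+C₂)
R: 242+110 = 352 → 255
G: 1+20 = 21 → 21
B: 90+89 = 179 → 179
= RGB(255, 21, 179)


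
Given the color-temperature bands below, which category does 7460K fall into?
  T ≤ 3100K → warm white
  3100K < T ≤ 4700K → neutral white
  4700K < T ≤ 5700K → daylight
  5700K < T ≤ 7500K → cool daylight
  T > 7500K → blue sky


Temperature: 7460K
5700K < 7460K ≤ 7500K → cool daylight
Classification: cool daylight


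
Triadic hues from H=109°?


Triadic: equally spaced at 120° intervals
H1 = 109°
H2 = (109 + 120) mod 360 = 229°
H3 = (109 + 240) mod 360 = 349°
Triadic = 109°, 229°, 349°


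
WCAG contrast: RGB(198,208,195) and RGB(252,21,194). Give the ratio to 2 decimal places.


Linearize each sRGB channel c=v/255: c/12.92 if c ≤ 0.04045 else ((c+0.055)/1.055)^2.4
L = 0.2126×R_lin + 0.7152×G_lin + 0.0722×B_lin
Color 1 (198,208,195):
  R=198: 198/255≈0.7765 > 0.04045 → ((0.7765+0.055)/1.055)^2.4 ≈ 0.56471
  G=208: 208/255≈0.8157 > 0.04045 → ((0.8157+0.055)/1.055)^2.4 ≈ 0.63076
  B=195: 195/255≈0.7647 > 0.04045 → ((0.7647+0.055)/1.055)^2.4 ≈ 0.54572
  L1 = 0.2126×0.56471 + 0.7152×0.63076 + 0.0722×0.54572 ≈ 0.61058
Color 2 (252,21,194):
  R=252: 252/255≈0.9882 > 0.04045 → ((0.9882+0.055)/1.055)^2.4 ≈ 0.97345
  G=21: 21/255≈0.0824 > 0.04045 → ((0.0824+0.055)/1.055)^2.4 ≈ 0.00750
  B=194: 194/255≈0.7608 > 0.04045 → ((0.7608+0.055)/1.055)^2.4 ≈ 0.53948
  L2 = 0.2126×0.97345 + 0.7152×0.00750 + 0.0722×0.53948 ≈ 0.25127
Lighter = 0.61058, Darker = 0.25127
Ratio = (L_lighter + 0.05) / (L_darker + 0.05)
Ratio = (0.61058 + 0.05) / (0.25127 + 0.05) = 0.66058 / 0.30127 ≈ 2.1927
Ratio ≈ 2.19:1


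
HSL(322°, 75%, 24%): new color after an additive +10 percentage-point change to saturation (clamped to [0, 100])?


Original S = 75%
Adjustment = +10 percentage points
New S = 75 + (10) = 85
Clamp to [0, 100] → 85
= HSL(322°, 85%, 24%)


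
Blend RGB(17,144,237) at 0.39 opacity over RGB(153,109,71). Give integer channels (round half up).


C = α×F + (1-α)×B, with 1-α = 0.61
R: 0.39×17 + 0.61×153 = 6.63 + 93.33 = 99.96 → 100
G: 0.39×144 + 0.61×109 = 56.16 + 66.49 = 122.65 → 123
B: 0.39×237 + 0.61×71 = 92.43 + 43.31 = 135.74 → 136
= RGB(100, 123, 136)


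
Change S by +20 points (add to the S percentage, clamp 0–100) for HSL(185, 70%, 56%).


Original S = 70%
Adjustment = +20 percentage points
New S = 70 + (20) = 90
Clamp to [0, 100] → 90
= HSL(185°, 90%, 56%)


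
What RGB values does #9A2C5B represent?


9A → 154 (R)
2C → 44 (G)
5B → 91 (B)
= RGB(154, 44, 91)


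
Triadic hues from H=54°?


Triadic: equally spaced at 120° intervals
H1 = 54°
H2 = (54 + 120) mod 360 = 174°
H3 = (54 + 240) mod 360 = 294°
Triadic = 54°, 174°, 294°


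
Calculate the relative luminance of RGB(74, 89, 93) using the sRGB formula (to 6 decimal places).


Linearize each channel (sRGB transfer function): c = v/255; c_lin = c/12.92 if c ≤ 0.04045, else ((c+0.055)/1.055)^2.4
  R: 74/255 ≈ 0.290196 > 0.04045 → ((0.290196+0.055)/1.055)^2.4 ≈ 0.068478
  G: 89/255 ≈ 0.349020 > 0.04045 → ((0.349020+0.055)/1.055)^2.4 ≈ 0.099899
  B: 93/255 ≈ 0.364706 > 0.04045 → ((0.364706+0.055)/1.055)^2.4 ≈ 0.109462
R_lin = 0.068478, G_lin = 0.099899, B_lin = 0.109462
L = 0.2126×R + 0.7152×G + 0.0722×B
L = 0.2126×0.068478 + 0.7152×0.099899 + 0.0722×0.109462
L ≈ 0.093909


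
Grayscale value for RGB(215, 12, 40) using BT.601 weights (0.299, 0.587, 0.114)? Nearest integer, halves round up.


Gray = 0.299×R + 0.587×G + 0.114×B
Gray = 0.299×215 + 0.587×12 + 0.114×40
Gray = 64.285 + 7.044 + 4.560
Gray = 75.889 → round half up → 76
Gray = 76


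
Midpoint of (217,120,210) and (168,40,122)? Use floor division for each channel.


Midpoint: each channel = ⌊(C₁+C₂)/2⌋
R: ⌊(217+168)/2⌋ = 192
G: ⌊(120+40)/2⌋ = 80
B: ⌊(210+122)/2⌋ = 166
= RGB(192, 80, 166)


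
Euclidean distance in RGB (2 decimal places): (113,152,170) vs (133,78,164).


d = √[(R₁-R₂)² + (G₁-G₂)² + (B₁-B₂)²]
d = √[(113-133)² + (152-78)² + (170-164)²]
d = √[400 + 5476 + 36]
d = √5912
d ≈ 76.89


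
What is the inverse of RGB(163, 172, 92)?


Invert: (255-R, 255-G, 255-B)
R: 255-163 = 92
G: 255-172 = 83
B: 255-92 = 163
= RGB(92, 83, 163)


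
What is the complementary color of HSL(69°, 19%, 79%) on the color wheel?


Complement = opposite side of color wheel = hue + 180°
H' = (69 + 180) mod 360 = 249°
S and L unchanged.
= HSL(249°, 19%, 79%)


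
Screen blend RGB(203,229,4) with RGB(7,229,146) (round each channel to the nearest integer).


Screen: C = 255 - (255-A)×(255-B)/255, rounded to nearest integer
R: 255 - (255-203)×(255-7)/255 = 255 - 12896/255 ≈ 255 - 50.573 = 204.427 → 204
G: 255 - (255-229)×(255-229)/255 = 255 - 676/255 ≈ 255 - 2.651 = 252.349 → 252
B: 255 - (255-4)×(255-146)/255 = 255 - 27359/255 ≈ 255 - 107.290 = 147.710 → 148
= RGB(204, 252, 148)


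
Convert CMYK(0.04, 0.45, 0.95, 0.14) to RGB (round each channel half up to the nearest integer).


R = 255 × (1-C) × (1-K) = 255 × 0.96 × 0.86 = 210.528 → 211
G = 255 × (1-M) × (1-K) = 255 × 0.55 × 0.86 = 120.615 → 121
B = 255 × (1-Y) × (1-K) = 255 × 0.05 × 0.86 = 10.965 → 11
= RGB(211, 121, 11)


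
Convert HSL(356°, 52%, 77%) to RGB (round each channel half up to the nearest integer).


H=356°, S=0.52, L=0.77
C = (1-|2L-1|)×S = (1-|0.54|)×0.52 = 0.2392
H' = H/60 = 356/60 ≈ 5.9333; X = C×(1-|H' mod 2 - 1|) ≈ 0.0159
m = L - C/2 = 0.77 - 0.1196 = 0.6504
Sector ⌊H'⌋ = 5 → (R',G',B') = (0.2392, 0.0, ≈0.0159)
RGB = ((R'+m)×255, (G'+m)×255, (B'+m)×255) = (226.848, 165.852, 169.9184)
Round half up → RGB(227, 166, 170)


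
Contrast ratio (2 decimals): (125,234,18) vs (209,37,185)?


Linearize each sRGB channel c=v/255: c/12.92 if c ≤ 0.04045 else ((c+0.055)/1.055)^2.4
L = 0.2126×R_lin + 0.7152×G_lin + 0.0722×B_lin
Color 1 (125,234,18):
  R=125: 125/255≈0.4902 > 0.04045 → ((0.4902+0.055)/1.055)^2.4 ≈ 0.20508
  G=234: 234/255≈0.9176 > 0.04045 → ((0.9176+0.055)/1.055)^2.4 ≈ 0.82279
  B=18: 18/255≈0.0706 > 0.04045 → ((0.0706+0.055)/1.055)^2.4 ≈ 0.00605
  L1 = 0.2126×0.20508 + 0.7152×0.82279 + 0.0722×0.00605 ≈ 0.63249
Color 2 (209,37,185):
  R=209: 209/255≈0.8196 > 0.04045 → ((0.8196+0.055)/1.055)^2.4 ≈ 0.63760
  G=37: 37/255≈0.1451 > 0.04045 → ((0.1451+0.055)/1.055)^2.4 ≈ 0.01850
  B=185: 185/255≈0.7255 > 0.04045 → ((0.7255+0.055)/1.055)^2.4 ≈ 0.48515
  L2 = 0.2126×0.63760 + 0.7152×0.01850 + 0.0722×0.48515 ≈ 0.18381
Lighter = 0.63249, Darker = 0.18381
Ratio = (L_lighter + 0.05) / (L_darker + 0.05)
Ratio = (0.63249 + 0.05) / (0.18381 + 0.05) = 0.68249 / 0.23381 ≈ 2.9190
Ratio ≈ 2.92:1


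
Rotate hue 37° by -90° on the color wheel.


New hue = (H + rotation) mod 360
New hue = (37 -90) mod 360
= -53 mod 360
= 307°


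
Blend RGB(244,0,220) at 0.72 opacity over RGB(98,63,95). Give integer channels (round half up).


C = α×F + (1-α)×B, with 1-α = 0.28
R: 0.72×244 + 0.28×98 = 175.68 + 27.44 = 203.12 → 203
G: 0.72×0 + 0.28×63 = 0.00 + 17.64 = 17.64 → 18
B: 0.72×220 + 0.28×95 = 158.40 + 26.60 = 185.00 → 185
= RGB(203, 18, 185)


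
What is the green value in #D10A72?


Color: #D10A72
R = D1 = 209
G = 0A = 10
B = 72 = 114
Green = 10


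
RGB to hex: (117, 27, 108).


R = 117 → 75 (hex)
G = 27 → 1B (hex)
B = 108 → 6C (hex)
Hex = #751B6C


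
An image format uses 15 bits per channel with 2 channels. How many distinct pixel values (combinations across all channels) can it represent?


Total bits = 15 bits/channel × 2 channels = 30 bits
Distinct pixel values = 2^30
= 1,073,741,824 pixel values


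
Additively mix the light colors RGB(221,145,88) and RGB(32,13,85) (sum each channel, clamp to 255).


Additive: each channel = min(255, C₁+C₂)
R: 221+32 = 253 → 253
G: 145+13 = 158 → 158
B: 88+85 = 173 → 173
= RGB(253, 158, 173)


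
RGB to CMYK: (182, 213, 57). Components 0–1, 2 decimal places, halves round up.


R'=182/255≈0.7137, G'=213/255≈0.8353, B'=57/255≈0.2235
K = 1 - max(R',G',B') = 1 - 213/255 = 42/255 = 0.16470… → 0.16
(1-R'-K)/(1-K) simplifies to (max-R)/max with max = 213:
C = (213-182)/213 = 31/213 = 0.14553… → 0.15
M = (213-213)/213 = 0/213 = 0 → 0.00
Y = (213-57)/213 = 156/213 = 0.73239… → 0.73
= CMYK(0.15, 0.00, 0.73, 0.16)


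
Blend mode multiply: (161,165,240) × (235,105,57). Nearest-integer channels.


Multiply: C = A×B/255, rounded to nearest integer
R: 161×235/255 = 37835/255 ≈ 148.373 → 148
G: 165×105/255 = 17325/255 ≈ 67.941 → 68
B: 240×57/255 = 13680/255 ≈ 53.647 → 54
= RGB(148, 68, 54)


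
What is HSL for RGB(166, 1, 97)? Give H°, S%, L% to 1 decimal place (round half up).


Normalize: R'=166/255≈0.6510, G'=1/255≈0.0039, B'=97/255≈0.3804
Max=166/255, Min=1/255, Δ=Max-Min=165/255
L = (Max+Min)/2 = (166+1)/510 = 167/510 = 0.32745… → L = 32.7%
L ≤ 0.5 → S = Δ/(Max+Min) = 165/(166+1) = 165/167 = 0.98802… → S = 98.8%
(the 1/255 factors cancel in S and H, so raw channel differences can be used)
Max is R' → H = 60 × (((G-B)/Δ) mod 6) = 60 × (((1-97)/165) mod 6)
  (-96)/165 = -0.5818…; negative, so add 6 → 5.4181…
  H = 60 × 5.4181… = 325.090…° → H = 325.1°
= HSL(325.1°, 98.8%, 32.7%)


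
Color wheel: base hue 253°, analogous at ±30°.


Base hue: 253°
Left analog: (253 - 30) mod 360 = 223°
Right analog: (253 + 30) mod 360 = 283°
Analogous hues = 223° and 283°


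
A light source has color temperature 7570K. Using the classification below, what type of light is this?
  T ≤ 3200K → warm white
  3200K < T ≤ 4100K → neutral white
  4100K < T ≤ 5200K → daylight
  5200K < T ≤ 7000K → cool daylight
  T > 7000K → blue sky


Temperature: 7570K
7570K > 7000K → blue sky
Classification: blue sky


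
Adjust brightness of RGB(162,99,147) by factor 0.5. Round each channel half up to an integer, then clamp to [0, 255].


Multiply each channel by 0.5, round half up, clamp to [0, 255]
R: 162×0.5 = 81
G: 99×0.5 = 49.5 → round → 50
B: 147×0.5 = 73.5 → round → 74
= RGB(81, 50, 74)


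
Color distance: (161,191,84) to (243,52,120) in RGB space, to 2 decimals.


d = √[(R₁-R₂)² + (G₁-G₂)² + (B₁-B₂)²]
d = √[(161-243)² + (191-52)² + (84-120)²]
d = √[6724 + 19321 + 1296]
d = √27341
d ≈ 165.35


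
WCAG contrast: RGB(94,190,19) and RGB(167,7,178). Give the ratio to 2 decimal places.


Linearize each sRGB channel c=v/255: c/12.92 if c ≤ 0.04045 else ((c+0.055)/1.055)^2.4
L = 0.2126×R_lin + 0.7152×G_lin + 0.0722×B_lin
Color 1 (94,190,19):
  R=94: 94/255≈0.3686 > 0.04045 → ((0.3686+0.055)/1.055)^2.4 ≈ 0.11193
  G=190: 190/255≈0.7451 > 0.04045 → ((0.7451+0.055)/1.055)^2.4 ≈ 0.51492
  B=19: 19/255≈0.0745 > 0.04045 → ((0.0745+0.055)/1.055)^2.4 ≈ 0.00651
  L1 = 0.2126×0.11193 + 0.7152×0.51492 + 0.0722×0.00651 ≈ 0.39254
Color 2 (167,7,178):
  R=167: 167/255≈0.6549 > 0.04045 → ((0.6549+0.055)/1.055)^2.4 ≈ 0.38643
  G=7: 7/255≈0.0275 ≤ 0.04045 → 0.0275/12.92 ≈ 0.00212
  B=178: 178/255≈0.6980 > 0.04045 → ((0.6980+0.055)/1.055)^2.4 ≈ 0.44520
  L2 = 0.2126×0.38643 + 0.7152×0.00212 + 0.0722×0.44520 ≈ 0.11582
Lighter = 0.39254, Darker = 0.11582
Ratio = (L_lighter + 0.05) / (L_darker + 0.05)
Ratio = (0.39254 + 0.05) / (0.11582 + 0.05) = 0.44254 / 0.16582 ≈ 2.6688
Ratio ≈ 2.67:1


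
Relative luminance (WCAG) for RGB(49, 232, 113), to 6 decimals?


Linearize each channel (sRGB transfer function): c = v/255; c_lin = c/12.92 if c ≤ 0.04045, else ((c+0.055)/1.055)^2.4
  R: 49/255 ≈ 0.192157 > 0.04045 → ((0.192157+0.055)/1.055)^2.4 ≈ 0.030713
  G: 232/255 ≈ 0.909804 > 0.04045 → ((0.909804+0.055)/1.055)^2.4 ≈ 0.806952
  B: 113/255 ≈ 0.443137 > 0.04045 → ((0.443137+0.055)/1.055)^2.4 ≈ 0.165132
R_lin = 0.030713, G_lin = 0.806952, B_lin = 0.165132
L = 0.2126×R + 0.7152×G + 0.0722×B
L = 0.2126×0.030713 + 0.7152×0.806952 + 0.0722×0.165132
L ≈ 0.595584


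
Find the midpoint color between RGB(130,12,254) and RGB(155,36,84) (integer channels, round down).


Midpoint: each channel = ⌊(C₁+C₂)/2⌋
R: ⌊(130+155)/2⌋ = 142
G: ⌊(12+36)/2⌋ = 24
B: ⌊(254+84)/2⌋ = 169
= RGB(142, 24, 169)


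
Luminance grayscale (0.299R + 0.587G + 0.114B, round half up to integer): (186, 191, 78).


Gray = 0.299×R + 0.587×G + 0.114×B
Gray = 0.299×186 + 0.587×191 + 0.114×78
Gray = 55.614 + 112.117 + 8.892
Gray = 176.623 → round half up → 177
Gray = 177


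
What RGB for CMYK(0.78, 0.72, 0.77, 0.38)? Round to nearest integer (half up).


R = 255 × (1-C) × (1-K) = 255 × 0.22 × 0.62 = 34.782 → 35
G = 255 × (1-M) × (1-K) = 255 × 0.28 × 0.62 = 44.268 → 44
B = 255 × (1-Y) × (1-K) = 255 × 0.23 × 0.62 = 36.363 → 36
= RGB(35, 44, 36)


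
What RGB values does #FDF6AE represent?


FD → 253 (R)
F6 → 246 (G)
AE → 174 (B)
= RGB(253, 246, 174)


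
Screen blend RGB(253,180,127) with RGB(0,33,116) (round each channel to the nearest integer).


Screen: C = 255 - (255-A)×(255-B)/255, rounded to nearest integer
R: 255 - (255-253)×(255-0)/255 = 255 - 510/255 ≈ 255 - 2.000 = 253.000 → 253
G: 255 - (255-180)×(255-33)/255 = 255 - 16650/255 ≈ 255 - 65.294 = 189.706 → 190
B: 255 - (255-127)×(255-116)/255 = 255 - 17792/255 ≈ 255 - 69.773 = 185.227 → 185
= RGB(253, 190, 185)


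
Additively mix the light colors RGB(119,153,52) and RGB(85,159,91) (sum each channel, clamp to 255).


Additive: each channel = min(255, C₁+C₂)
R: 119+85 = 204 → 204
G: 153+159 = 312 → 255
B: 52+91 = 143 → 143
= RGB(204, 255, 143)


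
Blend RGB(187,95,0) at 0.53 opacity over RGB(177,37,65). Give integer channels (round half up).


C = α×F + (1-α)×B, with 1-α = 0.47
R: 0.53×187 + 0.47×177 = 99.11 + 83.19 = 182.30 → 182
G: 0.53×95 + 0.47×37 = 50.35 + 17.39 = 67.74 → 68
B: 0.53×0 + 0.47×65 = 0.00 + 30.55 = 30.55 → 31
= RGB(182, 68, 31)


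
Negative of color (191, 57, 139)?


Invert: (255-R, 255-G, 255-B)
R: 255-191 = 64
G: 255-57 = 198
B: 255-139 = 116
= RGB(64, 198, 116)


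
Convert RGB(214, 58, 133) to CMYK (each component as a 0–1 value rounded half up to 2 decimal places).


R'=214/255≈0.8392, G'=58/255≈0.2275, B'=133/255≈0.5216
K = 1 - max(R',G',B') = 1 - 214/255 = 41/255 = 0.16078… → 0.16
(1-R'-K)/(1-K) simplifies to (max-R)/max with max = 214:
C = (214-214)/214 = 0/214 = 0 → 0.00
M = (214-58)/214 = 156/214 = 0.72897… → 0.73
Y = (214-133)/214 = 81/214 = 0.37850… → 0.38
= CMYK(0.00, 0.73, 0.38, 0.16)


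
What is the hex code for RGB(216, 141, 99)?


R = 216 → D8 (hex)
G = 141 → 8D (hex)
B = 99 → 63 (hex)
Hex = #D88D63


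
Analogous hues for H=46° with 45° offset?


Base hue: 46°
Left analog: (46 - 45) mod 360 = 1°
Right analog: (46 + 45) mod 360 = 91°
Analogous hues = 1° and 91°


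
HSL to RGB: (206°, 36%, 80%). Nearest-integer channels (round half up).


H=206°, S=0.36, L=0.80
C = (1-|2L-1|)×S = (1-|0.60|)×0.36 = 0.144
H' = H/60 = 206/60 ≈ 3.4333; X = C×(1-|H' mod 2 - 1|) = 0.0816
m = L - C/2 = 0.80 - 0.072 = 0.728
Sector ⌊H'⌋ = 3 → (R',G',B') = (0.0, 0.0816, 0.144)
RGB = ((R'+m)×255, (G'+m)×255, (B'+m)×255) = (185.64, 206.448, 222.36)
Round half up → RGB(186, 206, 222)


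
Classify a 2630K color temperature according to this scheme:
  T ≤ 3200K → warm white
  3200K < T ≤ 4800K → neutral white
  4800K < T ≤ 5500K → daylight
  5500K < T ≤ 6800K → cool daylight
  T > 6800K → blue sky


Temperature: 2630K
2630K ≤ 3200K → warm white
Classification: warm white


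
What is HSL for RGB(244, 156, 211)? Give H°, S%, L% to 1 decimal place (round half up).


Normalize: R'=244/255≈0.9569, G'=156/255≈0.6118, B'=211/255≈0.8275
Max=244/255, Min=156/255, Δ=Max-Min=88/255
L = (Max+Min)/2 = (244+156)/510 = 400/510 = 0.78431… → L = 78.4%
L > 0.5 → S = Δ/(2-Max-Min) = 88/(510-244-156) = 88/110 = 0.8 → S = 80.0%
(the 1/255 factors cancel in S and H, so raw channel differences can be used)
Max is R' → H = 60 × (((G-B)/Δ) mod 6) = 60 × (((156-211)/88) mod 6)
  (-55)/88 = -0.625; negative, so add 6 → 5.375
  H = 60 × 5.375 = 322.5° → H = 322.5°
= HSL(322.5°, 80.0%, 78.4%)


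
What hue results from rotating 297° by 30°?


New hue = (H + rotation) mod 360
New hue = (297 + 30) mod 360
= 327 mod 360
= 327°


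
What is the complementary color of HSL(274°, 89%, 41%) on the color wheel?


Complement = opposite side of color wheel = hue + 180°
H' = (274 + 180) mod 360 = 94°
S and L unchanged.
= HSL(94°, 89%, 41%)


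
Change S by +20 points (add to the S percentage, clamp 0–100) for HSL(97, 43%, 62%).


Original S = 43%
Adjustment = +20 percentage points
New S = 43 + (20) = 63
Clamp to [0, 100] → 63
= HSL(97°, 63%, 62%)


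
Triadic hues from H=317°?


Triadic: equally spaced at 120° intervals
H1 = 317°
H2 = (317 + 120) mod 360 = 77°
H3 = (317 + 240) mod 360 = 197°
Triadic = 317°, 77°, 197°


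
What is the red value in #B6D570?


Color: #B6D570
R = B6 = 182
G = D5 = 213
B = 70 = 112
Red = 182


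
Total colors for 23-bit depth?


Colors = 2^bits = 2^23
= 8,388,608 colors


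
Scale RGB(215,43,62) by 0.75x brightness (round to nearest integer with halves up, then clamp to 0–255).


Multiply each channel by 0.75, round half up, clamp to [0, 255]
R: 215×0.75 = 161.25 → round → 161
G: 43×0.75 = 32.25 → round → 32
B: 62×0.75 = 46.5 → round → 47
= RGB(161, 32, 47)


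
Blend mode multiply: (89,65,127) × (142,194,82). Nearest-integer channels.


Multiply: C = A×B/255, rounded to nearest integer
R: 89×142/255 = 12638/255 ≈ 49.561 → 50
G: 65×194/255 = 12610/255 ≈ 49.451 → 49
B: 127×82/255 = 10414/255 ≈ 40.839 → 41
= RGB(50, 49, 41)


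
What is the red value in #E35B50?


Color: #E35B50
R = E3 = 227
G = 5B = 91
B = 50 = 80
Red = 227


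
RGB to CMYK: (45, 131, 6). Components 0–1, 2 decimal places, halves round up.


R'=45/255≈0.1765, G'=131/255≈0.5137, B'=6/255≈0.0235
K = 1 - max(R',G',B') = 1 - 131/255 = 124/255 = 0.48627… → 0.49
(1-R'-K)/(1-K) simplifies to (max-R)/max with max = 131:
C = (131-45)/131 = 86/131 = 0.65648… → 0.66
M = (131-131)/131 = 0/131 = 0 → 0.00
Y = (131-6)/131 = 125/131 = 0.95419… → 0.95
= CMYK(0.66, 0.00, 0.95, 0.49)


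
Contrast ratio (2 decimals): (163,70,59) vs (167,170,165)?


Linearize each sRGB channel c=v/255: c/12.92 if c ≤ 0.04045 else ((c+0.055)/1.055)^2.4
L = 0.2126×R_lin + 0.7152×G_lin + 0.0722×B_lin
Color 1 (163,70,59):
  R=163: 163/255≈0.6392 > 0.04045 → ((0.6392+0.055)/1.055)^2.4 ≈ 0.36625
  G=70: 70/255≈0.2745 > 0.04045 → ((0.2745+0.055)/1.055)^2.4 ≈ 0.06125
  B=59: 59/255≈0.2314 > 0.04045 → ((0.2314+0.055)/1.055)^2.4 ≈ 0.04374
  L1 = 0.2126×0.36625 + 0.7152×0.06125 + 0.0722×0.04374 ≈ 0.12483
Color 2 (167,170,165):
  R=167: 167/255≈0.6549 > 0.04045 → ((0.6549+0.055)/1.055)^2.4 ≈ 0.38643
  G=170: 170/255≈0.6667 > 0.04045 → ((0.6667+0.055)/1.055)^2.4 ≈ 0.40198
  B=165: 165/255≈0.6471 > 0.04045 → ((0.6471+0.055)/1.055)^2.4 ≈ 0.37626
  L2 = 0.2126×0.38643 + 0.7152×0.40198 + 0.0722×0.37626 ≈ 0.39682
Lighter = 0.39682, Darker = 0.12483
Ratio = (L_lighter + 0.05) / (L_darker + 0.05)
Ratio = (0.39682 + 0.05) / (0.12483 + 0.05) = 0.44682 / 0.17483 ≈ 2.5558
Ratio ≈ 2.56:1


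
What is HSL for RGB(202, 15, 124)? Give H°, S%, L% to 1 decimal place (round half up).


Normalize: R'=202/255≈0.7922, G'=15/255≈0.0588, B'=124/255≈0.4863
Max=202/255, Min=15/255, Δ=Max-Min=187/255
L = (Max+Min)/2 = (202+15)/510 = 217/510 = 0.42549… → L = 42.5%
L ≤ 0.5 → S = Δ/(Max+Min) = 187/(202+15) = 187/217 = 0.86175… → S = 86.2%
(the 1/255 factors cancel in S and H, so raw channel differences can be used)
Max is R' → H = 60 × (((G-B)/Δ) mod 6) = 60 × (((15-124)/187) mod 6)
  (-109)/187 = -0.5828…; negative, so add 6 → 5.4171…
  H = 60 × 5.4171… = 325.026…° → H = 325.0°
= HSL(325.0°, 86.2%, 42.5%)


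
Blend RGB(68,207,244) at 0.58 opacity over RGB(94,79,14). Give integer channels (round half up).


C = α×F + (1-α)×B, with 1-α = 0.42
R: 0.58×68 + 0.42×94 = 39.44 + 39.48 = 78.92 → 79
G: 0.58×207 + 0.42×79 = 120.06 + 33.18 = 153.24 → 153
B: 0.58×244 + 0.42×14 = 141.52 + 5.88 = 147.40 → 147
= RGB(79, 153, 147)


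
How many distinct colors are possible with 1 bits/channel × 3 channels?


Total bits = 1 bits/channel × 3 channels = 3 bits
Distinct colors = 2^3
= 8 colors


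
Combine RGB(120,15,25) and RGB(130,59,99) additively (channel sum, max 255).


Additive: each channel = min(255, C₁+C₂)
R: 120+130 = 250 → 250
G: 15+59 = 74 → 74
B: 25+99 = 124 → 124
= RGB(250, 74, 124)


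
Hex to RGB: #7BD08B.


7B → 123 (R)
D0 → 208 (G)
8B → 139 (B)
= RGB(123, 208, 139)


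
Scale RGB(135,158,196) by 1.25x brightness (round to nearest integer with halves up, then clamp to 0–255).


Multiply each channel by 1.25, round half up, clamp to [0, 255]
R: 135×1.25 = 168.75 → round → 169
G: 158×1.25 = 197.5 → round → 198
B: 196×1.25 = 245
= RGB(169, 198, 245)


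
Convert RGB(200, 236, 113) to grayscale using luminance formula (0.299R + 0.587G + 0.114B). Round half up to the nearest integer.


Gray = 0.299×R + 0.587×G + 0.114×B
Gray = 0.299×200 + 0.587×236 + 0.114×113
Gray = 59.800 + 138.532 + 12.882
Gray = 211.214 → round half up → 211
Gray = 211


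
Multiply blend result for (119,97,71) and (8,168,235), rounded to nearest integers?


Multiply: C = A×B/255, rounded to nearest integer
R: 119×8/255 = 952/255 ≈ 3.733 → 4
G: 97×168/255 = 16296/255 ≈ 63.906 → 64
B: 71×235/255 = 16685/255 ≈ 65.431 → 65
= RGB(4, 64, 65)


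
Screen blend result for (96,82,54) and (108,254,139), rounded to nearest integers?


Screen: C = 255 - (255-A)×(255-B)/255, rounded to nearest integer
R: 255 - (255-96)×(255-108)/255 = 255 - 23373/255 ≈ 255 - 91.659 = 163.341 → 163
G: 255 - (255-82)×(255-254)/255 = 255 - 173/255 ≈ 255 - 0.678 = 254.322 → 254
B: 255 - (255-54)×(255-139)/255 = 255 - 23316/255 ≈ 255 - 91.435 = 163.565 → 164
= RGB(163, 254, 164)


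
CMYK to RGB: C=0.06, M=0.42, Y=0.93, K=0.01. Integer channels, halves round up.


R = 255 × (1-C) × (1-K) = 255 × 0.94 × 0.99 = 237.303 → 237
G = 255 × (1-M) × (1-K) = 255 × 0.58 × 0.99 = 146.421 → 146
B = 255 × (1-Y) × (1-K) = 255 × 0.07 × 0.99 = 17.6715 → 18
= RGB(237, 146, 18)


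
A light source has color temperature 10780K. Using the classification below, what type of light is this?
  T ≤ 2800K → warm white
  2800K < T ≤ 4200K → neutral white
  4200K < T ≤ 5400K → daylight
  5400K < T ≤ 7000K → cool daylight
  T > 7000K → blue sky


Temperature: 10780K
10780K > 7000K → blue sky
Classification: blue sky


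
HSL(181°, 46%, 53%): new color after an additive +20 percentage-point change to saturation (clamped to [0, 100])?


Original S = 46%
Adjustment = +20 percentage points
New S = 46 + (20) = 66
Clamp to [0, 100] → 66
= HSL(181°, 66%, 53%)


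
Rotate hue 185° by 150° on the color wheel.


New hue = (H + rotation) mod 360
New hue = (185 + 150) mod 360
= 335 mod 360
= 335°


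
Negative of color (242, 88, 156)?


Invert: (255-R, 255-G, 255-B)
R: 255-242 = 13
G: 255-88 = 167
B: 255-156 = 99
= RGB(13, 167, 99)


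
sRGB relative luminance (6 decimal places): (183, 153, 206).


Linearize each channel (sRGB transfer function): c = v/255; c_lin = c/12.92 if c ≤ 0.04045, else ((c+0.055)/1.055)^2.4
  R: 183/255 ≈ 0.717647 > 0.04045 → ((0.717647+0.055)/1.055)^2.4 ≈ 0.473531
  G: 153/255 ≈ 0.600000 > 0.04045 → ((0.600000+0.055)/1.055)^2.4 ≈ 0.318547
  B: 206/255 ≈ 0.807843 > 0.04045 → ((0.807843+0.055)/1.055)^2.4 ≈ 0.617207
R_lin = 0.473531, G_lin = 0.318547, B_lin = 0.617207
L = 0.2126×R + 0.7152×G + 0.0722×B
L = 0.2126×0.473531 + 0.7152×0.318547 + 0.0722×0.617207
L ≈ 0.373060


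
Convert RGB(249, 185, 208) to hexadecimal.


R = 249 → F9 (hex)
G = 185 → B9 (hex)
B = 208 → D0 (hex)
Hex = #F9B9D0


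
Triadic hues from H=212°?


Triadic: equally spaced at 120° intervals
H1 = 212°
H2 = (212 + 120) mod 360 = 332°
H3 = (212 + 240) mod 360 = 92°
Triadic = 212°, 332°, 92°


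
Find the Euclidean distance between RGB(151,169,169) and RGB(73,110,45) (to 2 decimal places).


d = √[(R₁-R₂)² + (G₁-G₂)² + (B₁-B₂)²]
d = √[(151-73)² + (169-110)² + (169-45)²]
d = √[6084 + 3481 + 15376]
d = √24941
d ≈ 157.93


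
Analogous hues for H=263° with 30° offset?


Base hue: 263°
Left analog: (263 - 30) mod 360 = 233°
Right analog: (263 + 30) mod 360 = 293°
Analogous hues = 233° and 293°
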